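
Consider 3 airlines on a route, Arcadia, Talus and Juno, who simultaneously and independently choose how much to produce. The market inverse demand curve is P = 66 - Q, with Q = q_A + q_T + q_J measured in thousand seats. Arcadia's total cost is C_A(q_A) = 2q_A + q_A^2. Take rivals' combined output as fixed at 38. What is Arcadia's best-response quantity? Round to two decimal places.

6.50

With rivals' combined output fixed at 38, Arcadia's profit is π_A = (66 - 38 - q_A)q_A - (2q_A + q_A²) = (28 - q_A)q_A - (2q_A + q_A²).
∂π_A/∂q_A = 26 - 4q_A = 0, so q_A = 13/2.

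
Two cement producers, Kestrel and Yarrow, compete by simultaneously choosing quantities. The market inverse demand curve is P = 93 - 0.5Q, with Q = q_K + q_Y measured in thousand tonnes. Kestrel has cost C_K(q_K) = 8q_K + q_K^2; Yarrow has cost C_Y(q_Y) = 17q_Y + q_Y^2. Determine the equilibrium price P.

Kestrel's profit: π_K = (93 - 0.5Q)q_K - (8q_K + q_K²). Setting ∂π_K/∂q_K = 0: 85 - 3q_K - (1/2)(q_Y) = 0.
Yarrow's profit: π_Y = (93 - 0.5Q)q_Y - (17q_Y + q_Y²). Setting ∂π_Y/∂q_Y = 0: 76 - 3q_Y - (1/2)(q_K) = 0.
So q_K = (85 - (1/2)q_Y)/3 and q_Y = (76 - (1/2)q_K)/3.
Solving the pair: q_K = 124/5, q_Y = 106/5.
Total output Q = 46, so price P = 93 - (1/2)·46 = 70.

70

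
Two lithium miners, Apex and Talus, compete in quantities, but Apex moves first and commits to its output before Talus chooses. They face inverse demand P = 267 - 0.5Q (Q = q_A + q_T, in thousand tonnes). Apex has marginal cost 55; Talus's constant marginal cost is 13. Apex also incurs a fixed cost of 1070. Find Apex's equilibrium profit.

6155

Solve by backward induction. Given q_A, the follower Talus maximises π_T = (267 - (1/2)q_A - (1/2)q_T)q_T - 13q_T.
Follower FOC: 254 - (1/2)q_A - q_T = 0, so q_T(q_A) = (254 - (1/2)q_A).
Apex substitutes q_T(q_A) into its own profit: π_A = q_A(267 - (1/2)q_A - (254 - (1/2)q_A)/2) - 55q_A = (140 - (1/4)q_A)q_A - 55q_A.
Maximising: ∂π_A/∂q_A = 85 - (1/2)q_A = 0, giving q_A = 170.
Then q_T = (254 - (1/2)·170) = 169.
Price P = 267 - (1/2)·339 = 195/2.
Apex's profit: (195/2 - 55)·170 - 1070 = 6155.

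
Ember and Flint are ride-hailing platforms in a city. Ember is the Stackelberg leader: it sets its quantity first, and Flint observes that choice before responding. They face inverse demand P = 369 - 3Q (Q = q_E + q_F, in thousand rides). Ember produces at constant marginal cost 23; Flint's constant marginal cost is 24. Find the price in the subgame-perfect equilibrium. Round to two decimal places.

109.75

The follower Flint best-responds to any q_E: π_F = (369 - 3Q)q_F - 24q_F.
Setting the follower's marginal profit to zero, 345 - 3q_E - 6q_F = 0, i.e. q_F = (345 - 3q_E)/6.
The leader anticipates this reaction. Substituting into P = 369 - 3Q gives P = 393/2 - (3/2)q_E, so π_E = (393/2 - (3/2)q_E)q_E - 23q_E.
The leader's first-order condition 347/2 - 3q_E = 0 yields q_E = 347/6.
Then q_F = (345 - 3·(347/6))/6 = 343/12.
Total output Q = 1037/12, so price P = 369 - 3·(1037/12) = 439/4.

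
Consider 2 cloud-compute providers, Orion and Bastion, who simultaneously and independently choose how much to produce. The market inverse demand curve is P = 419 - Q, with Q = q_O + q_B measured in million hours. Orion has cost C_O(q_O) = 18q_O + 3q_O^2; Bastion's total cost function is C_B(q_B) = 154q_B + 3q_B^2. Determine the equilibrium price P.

345

Orion's profit: π_O = (419 - Q)q_O - (18q_O + 3q_O²). Setting ∂π_O/∂q_O = 0: 401 - 8q_O - (q_B) = 0.
Bastion's profit: π_B = (419 - Q)q_B - (154q_B + 3q_B²). Setting ∂π_B/∂q_B = 0: 265 - 8q_B - (q_O) = 0.
Best responses: q_O = (401 - q_B)/8, q_B = (265 - q_O)/8.
Substituting one into the other gives q_O = 327/7 and q_B = 191/7.
Total output Q = 74, so price P = 419 - 74 = 345.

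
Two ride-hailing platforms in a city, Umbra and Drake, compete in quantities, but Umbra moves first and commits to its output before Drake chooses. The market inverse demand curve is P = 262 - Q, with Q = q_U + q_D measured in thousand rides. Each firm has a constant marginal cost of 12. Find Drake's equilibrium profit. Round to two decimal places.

Solve by backward induction. Given q_U, the follower Drake maximises π_D = (262 - q_U - q_D)q_D - 12q_D.
Follower FOC: 250 - q_U - 2q_D = 0, so q_D(q_U) = (250 - q_U)/2.
The leader anticipates this reaction. Substituting into P = 262 - Q gives P = 137 - (1/2)q_U, so π_U = (137 - (1/2)q_U)q_U - 12q_U.
The leader's first-order condition 125 - q_U = 0 yields q_U = 125.
Then q_D = (250 - 125)/2 = 125/2.
Price P = 262 - 375/2 = 149/2.
Drake's profit: (149/2 - 12)·(125/2) = 3906.2500.

3906.25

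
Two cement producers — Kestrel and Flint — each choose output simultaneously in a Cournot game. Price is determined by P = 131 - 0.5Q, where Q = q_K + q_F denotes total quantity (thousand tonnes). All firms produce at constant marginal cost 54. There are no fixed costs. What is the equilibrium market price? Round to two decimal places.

A representative firm's profit is π_i = q_i(131 - 0.5Q) - 54q_i.
First-order condition (treating rivals' output as given): 77 - q_i - (1/2)q_j = 0.
By symmetry each firm produces the same amount; substituting q_j = q_i yields q_i = 77/(3/2) = 154/3.
Total output Q = 308/3, so price P = 131 - (1/2)·(308/3) = 239/3.

79.67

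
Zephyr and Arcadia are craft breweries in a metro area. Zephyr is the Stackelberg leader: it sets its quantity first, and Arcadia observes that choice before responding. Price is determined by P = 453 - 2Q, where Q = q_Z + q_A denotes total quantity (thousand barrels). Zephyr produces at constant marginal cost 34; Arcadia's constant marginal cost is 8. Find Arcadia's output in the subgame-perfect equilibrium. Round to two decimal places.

62.13

Solve by backward induction. Given q_Z, the follower Arcadia maximises π_A = (453 - 2q_Z - 2q_A)q_A - 8q_A.
Setting the follower's marginal profit to zero, 445 - 2q_Z - 4q_A = 0, i.e. q_A = (445 - 2q_Z)/4.
Zephyr substitutes q_A(q_Z) into its own profit: π_Z = q_Z(453 - 2q_Z - (445 - 2q_Z)/2) - 34q_Z = (461/2 - q_Z)q_Z - 34q_Z.
Maximising: ∂π_Z/∂q_Z = 393/2 - 2q_Z = 0, giving q_Z = 393/4.
Then q_A = (445 - 2·(393/4))/4 = 497/8.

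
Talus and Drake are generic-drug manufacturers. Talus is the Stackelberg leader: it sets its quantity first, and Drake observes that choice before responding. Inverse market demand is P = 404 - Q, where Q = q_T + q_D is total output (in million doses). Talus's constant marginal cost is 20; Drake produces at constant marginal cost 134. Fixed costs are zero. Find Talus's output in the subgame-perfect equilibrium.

The follower Drake best-responds to any q_T: π_D = (404 - Q)q_D - 134q_D.
Follower FOC: 270 - q_T - 2q_D = 0, so q_D(q_T) = (270 - q_T)/2.
The leader anticipates this reaction. Substituting into P = 404 - Q gives P = 269 - (1/2)q_T, so π_T = (269 - (1/2)q_T)q_T - 20q_T.
Maximising: ∂π_T/∂q_T = 249 - q_T = 0, giving q_T = 249.
Then q_D = (270 - 249)/2 = 21/2.

249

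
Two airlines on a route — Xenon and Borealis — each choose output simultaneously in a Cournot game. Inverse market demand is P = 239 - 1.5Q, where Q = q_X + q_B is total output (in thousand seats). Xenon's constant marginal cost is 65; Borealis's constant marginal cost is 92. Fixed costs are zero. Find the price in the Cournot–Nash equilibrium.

132

Xenon's profit: π_X = (239 - 1.5Q)q_X - (65q_X). Setting ∂π_X/∂q_X = 0: 174 - 3q_X - (3/2)(q_B) = 0.
Borealis's first-order condition: 147 - 3q_B - (3/2)(q_X) = 0.
Rearranging gives the reaction functions q_X = (174 - (3/2)q_B)/3 and q_B = (147 - (3/2)q_X)/3.
Substituting one into the other gives q_X = 134/3 and q_B = 80/3.
Total output Q = 214/3, so price P = 239 - (3/2)·(214/3) = 132.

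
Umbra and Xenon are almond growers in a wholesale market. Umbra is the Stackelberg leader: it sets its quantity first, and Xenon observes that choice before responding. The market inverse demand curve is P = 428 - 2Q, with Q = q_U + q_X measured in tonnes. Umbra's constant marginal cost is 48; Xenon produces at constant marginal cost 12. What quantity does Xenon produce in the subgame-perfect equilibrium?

Solve by backward induction. Given q_U, the follower Xenon maximises π_X = (428 - 2q_U - 2q_X)q_X - 12q_X.
Follower FOC: 416 - 2q_U - 4q_X = 0, so q_X(q_U) = (416 - 2q_U)/4.
The leader anticipates this reaction. Substituting into P = 428 - 2Q gives P = 220 - q_U, so π_U = (220 - q_U)q_U - 48q_U.
Maximising: ∂π_U/∂q_U = 172 - 2q_U = 0, giving q_U = 86.
Then q_X = (416 - 2·86)/4 = 61.

61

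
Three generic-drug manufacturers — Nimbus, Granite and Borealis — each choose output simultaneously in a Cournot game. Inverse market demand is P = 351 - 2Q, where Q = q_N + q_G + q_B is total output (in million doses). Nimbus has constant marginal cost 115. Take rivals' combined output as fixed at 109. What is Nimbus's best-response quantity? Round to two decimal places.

4.50

With rivals' combined output fixed at 109, Nimbus's profit is π_N = (351 - 2·109 - 2q_N)q_N - (115q_N) = (133 - 2q_N)q_N - (115q_N).
∂π_N/∂q_N = 18 - 4q_N = 0, so q_N = 9/2.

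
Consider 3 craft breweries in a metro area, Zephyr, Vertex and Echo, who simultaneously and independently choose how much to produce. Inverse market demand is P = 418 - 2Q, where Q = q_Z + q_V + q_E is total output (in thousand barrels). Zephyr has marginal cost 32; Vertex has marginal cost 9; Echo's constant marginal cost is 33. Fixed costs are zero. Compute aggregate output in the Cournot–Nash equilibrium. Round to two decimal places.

Zephyr's profit: π_Z = (418 - 2Q)q_Z - (32q_Z). Setting ∂π_Z/∂q_Z = 0: 386 - 4q_Z - 2(q_V + q_E) = 0.
Vertex's profit: π_V = (418 - 2Q)q_V - (9q_V). Setting ∂π_V/∂q_V = 0: 409 - 4q_V - 2(q_Z + q_E) = 0.
Echo's first-order condition: 385 - 4q_E - 2(q_Z + q_V) = 0.
Adding the 3 conditions: 1180 − 4Q − 4Q = 0, i.e. Q = 295/2.
Back-substituting: q_Z = (386 − 295)/2 = 91/2, q_V = (409 − 295)/2 = 57, q_E = (385 − 295)/2 = 45.
Total output Q = 91/2 + 57 + 45 = 295/2.

147.50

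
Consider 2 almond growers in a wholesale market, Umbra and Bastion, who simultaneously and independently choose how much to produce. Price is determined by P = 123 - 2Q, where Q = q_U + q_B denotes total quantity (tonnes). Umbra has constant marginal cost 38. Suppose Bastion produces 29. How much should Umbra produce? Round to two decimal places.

With the rival's output fixed at 29, Umbra's profit is π_U = (123 - 2·29 - 2q_U)q_U - (38q_U) = (65 - 2q_U)q_U - (38q_U).
∂π_U/∂q_U = 27 - 4q_U = 0, so q_U = 27/4.

6.75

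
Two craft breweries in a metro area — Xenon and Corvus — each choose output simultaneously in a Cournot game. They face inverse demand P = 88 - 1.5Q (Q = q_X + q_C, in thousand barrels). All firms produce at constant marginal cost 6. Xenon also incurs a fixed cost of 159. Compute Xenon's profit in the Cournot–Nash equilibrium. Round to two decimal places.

339.07

Each firm earns π_i = (88 - 1.5Q)q_i - 6q_i.
First-order condition (treating rivals' output as given): 82 - 3q_i - (3/2)q_j = 0.
By symmetry each firm produces the same amount; substituting q_j = q_i yields q_i = 82/(9/2) = 164/9.
Price P = 88 - (3/2)·(328/9) = 100/3.
Xenon's profit: (100/3 - 6)·(164/9) - 159 = 339.0741.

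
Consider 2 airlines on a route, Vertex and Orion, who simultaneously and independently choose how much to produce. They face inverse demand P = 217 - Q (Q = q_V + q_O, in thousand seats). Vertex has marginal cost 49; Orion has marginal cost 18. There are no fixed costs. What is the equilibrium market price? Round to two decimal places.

94.67

Vertex's profit: π_V = (217 - Q)q_V - (49q_V). Setting ∂π_V/∂q_V = 0: 168 - 2q_V - (q_O) = 0.
Orion's profit: π_O = (217 - Q)q_O - (18q_O). Setting ∂π_O/∂q_O = 0: 199 - 2q_O - (q_V) = 0.
Best responses: q_V = (168 - q_O)/2, q_O = (199 - q_V)/2.
Solving the pair: q_V = 137/3, q_O = 230/3.
Total output Q = 367/3, so price P = 217 - 367/3 = 284/3.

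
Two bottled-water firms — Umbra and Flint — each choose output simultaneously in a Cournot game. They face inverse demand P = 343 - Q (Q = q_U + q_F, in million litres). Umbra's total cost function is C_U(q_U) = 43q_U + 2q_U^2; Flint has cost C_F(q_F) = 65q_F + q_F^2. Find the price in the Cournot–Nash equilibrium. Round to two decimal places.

Umbra's profit: π_U = (343 - Q)q_U - (43q_U + 2q_U²). Setting ∂π_U/∂q_U = 0: 300 - 6q_U - (q_F) = 0.
Flint's profit: π_F = (343 - Q)q_F - (65q_F + q_F²). Setting ∂π_F/∂q_F = 0: 278 - 4q_F - (q_U) = 0.
Rearranging gives the reaction functions q_U = (300 - q_F)/6 and q_F = (278 - q_U)/4.
Substituting one into the other gives q_U = 922/23 and q_F = 1368/23.
Total output Q = 99.5652, so price P = 343 - 99.5652 = 243.4348.

243.43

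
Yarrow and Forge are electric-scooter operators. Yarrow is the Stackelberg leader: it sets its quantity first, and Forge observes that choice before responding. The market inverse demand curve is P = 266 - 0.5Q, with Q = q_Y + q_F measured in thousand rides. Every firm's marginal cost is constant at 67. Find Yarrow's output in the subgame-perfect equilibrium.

199

The follower Forge best-responds to any q_Y: π_F = (266 - 0.5Q)q_F - 67q_F.
Setting the follower's marginal profit to zero, 199 - (1/2)q_Y - q_F = 0, i.e. q_F = (199 - (1/2)q_Y).
Yarrow substitutes q_F(q_Y) into its own profit: π_Y = q_Y(266 - (1/2)q_Y - (199 - (1/2)q_Y)/2) - 67q_Y = (333/2 - (1/4)q_Y)q_Y - 67q_Y.
The leader's first-order condition 199/2 - (1/2)q_Y = 0 yields q_Y = 199.
Then q_F = (199 - (1/2)·199) = 199/2.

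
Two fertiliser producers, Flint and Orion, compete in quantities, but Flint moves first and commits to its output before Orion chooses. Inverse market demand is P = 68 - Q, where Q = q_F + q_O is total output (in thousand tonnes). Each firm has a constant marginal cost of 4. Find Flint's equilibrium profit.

Solve by backward induction. Given q_F, the follower Orion maximises π_O = (68 - q_F - q_O)q_O - 4q_O.
Follower FOC: 64 - q_F - 2q_O = 0, so q_O(q_F) = (64 - q_F)/2.
The leader anticipates this reaction. Substituting into P = 68 - Q gives P = 36 - (1/2)q_F, so π_F = (36 - (1/2)q_F)q_F - 4q_F.
Leader FOC: 32 - q_F = 0, so q_F = 32.
Then q_O = (64 - 32)/2 = 16.
Price P = 68 - 48 = 20.
Flint's profit: (20 - 4)·32 = 512.

512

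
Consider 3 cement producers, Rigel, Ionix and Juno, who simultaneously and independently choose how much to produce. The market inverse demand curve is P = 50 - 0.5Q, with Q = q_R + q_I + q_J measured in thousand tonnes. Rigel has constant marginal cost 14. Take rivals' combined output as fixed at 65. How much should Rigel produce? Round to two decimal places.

3.50

With rivals' combined output fixed at 65, Rigel's profit is π_R = (50 - (1/2)·65 - (1/2)q_R)q_R - (14q_R) = (35/2 - (1/2)q_R)q_R - (14q_R).
∂π_R/∂q_R = 7/2 - q_R = 0, so q_R = 7/2.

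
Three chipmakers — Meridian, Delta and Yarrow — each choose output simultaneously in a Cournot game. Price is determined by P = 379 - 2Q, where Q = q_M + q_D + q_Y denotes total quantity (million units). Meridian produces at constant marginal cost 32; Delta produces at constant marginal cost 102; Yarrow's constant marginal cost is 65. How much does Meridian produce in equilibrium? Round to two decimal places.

Meridian's profit: π_M = (379 - 2Q)q_M - (32q_M). Setting ∂π_M/∂q_M = 0: 347 - 4q_M - 2(q_D + q_Y) = 0.
Delta's first-order condition: 277 - 4q_D - 2(q_M + q_Y) = 0.
Yarrow's first-order condition: 314 - 4q_Y - 2(q_M + q_D) = 0.
Summing all 3 equations gives 938 − 8Q = 0, hence Q = 469/4.
Back-substituting: q_M = (347 − 469/2)/2 = 225/4, q_D = (277 − 469/2)/2 = 85/4, q_Y = (314 − 469/2)/2 = 159/4.

56.25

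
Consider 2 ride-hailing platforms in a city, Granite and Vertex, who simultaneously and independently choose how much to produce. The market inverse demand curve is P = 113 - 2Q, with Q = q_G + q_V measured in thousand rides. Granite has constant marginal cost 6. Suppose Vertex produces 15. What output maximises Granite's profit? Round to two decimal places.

With the rival's output fixed at 15, Granite's profit is π_G = (113 - 2·15 - 2q_G)q_G - (6q_G) = (83 - 2q_G)q_G - (6q_G).
∂π_G/∂q_G = 77 - 4q_G = 0, so q_G = 77/4.

19.25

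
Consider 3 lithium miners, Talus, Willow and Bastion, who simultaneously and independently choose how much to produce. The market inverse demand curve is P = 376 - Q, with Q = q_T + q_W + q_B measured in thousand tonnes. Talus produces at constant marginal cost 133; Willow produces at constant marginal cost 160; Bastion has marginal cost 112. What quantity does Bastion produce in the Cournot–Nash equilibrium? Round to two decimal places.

Talus's profit: π_T = (376 - Q)q_T - (133q_T). Setting ∂π_T/∂q_T = 0: 243 - 2q_T - (q_W + q_B) = 0.
Willow's first-order condition: 216 - 2q_W - (q_T + q_B) = 0.
Bastion's profit: π_B = (376 - Q)q_B - (112q_B). Setting ∂π_B/∂q_B = 0: 264 - 2q_B - (q_T + q_W) = 0.
Adding the 3 conditions: 723 − 2Q − 2Q = 0, i.e. Q = 723/4.
Back-substituting: q_T = (243 − 723/4) = 249/4, q_W = (216 − 723/4) = 141/4, q_B = (264 − 723/4) = 333/4.

83.25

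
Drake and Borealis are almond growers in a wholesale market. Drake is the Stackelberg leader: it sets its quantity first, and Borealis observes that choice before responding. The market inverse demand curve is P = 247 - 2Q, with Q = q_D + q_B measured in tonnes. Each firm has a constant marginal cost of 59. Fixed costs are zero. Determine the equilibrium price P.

106

Solve by backward induction. Given q_D, the follower Borealis maximises π_B = (247 - 2q_D - 2q_B)q_B - 59q_B.
Follower FOC: 188 - 2q_D - 4q_B = 0, so q_B(q_D) = (188 - 2q_D)/4.
Drake substitutes q_B(q_D) into its own profit: π_D = q_D(247 - 2q_D - (188 - 2q_D)/2) - 59q_D = (153 - q_D)q_D - 59q_D.
The leader's first-order condition 94 - 2q_D = 0 yields q_D = 47.
Then q_B = (188 - 2·47)/4 = 47/2.
Total output Q = 141/2, so price P = 247 - 2·(141/2) = 106.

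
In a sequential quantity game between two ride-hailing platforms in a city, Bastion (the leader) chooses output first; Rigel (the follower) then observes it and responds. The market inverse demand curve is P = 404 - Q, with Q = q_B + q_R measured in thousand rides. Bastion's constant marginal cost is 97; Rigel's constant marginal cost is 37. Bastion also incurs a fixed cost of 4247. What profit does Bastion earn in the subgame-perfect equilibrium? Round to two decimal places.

Solve by backward induction. Given q_B, the follower Rigel maximises π_R = (404 - q_B - q_R)q_R - 37q_R.
Setting the follower's marginal profit to zero, 367 - q_B - 2q_R = 0, i.e. q_R = (367 - q_B)/2.
Bastion substitutes q_R(q_B) into its own profit: π_B = q_B(404 - q_B - (367 - q_B)/2) - 97q_B = (441/2 - (1/2)q_B)q_B - 97q_B.
The leader's first-order condition 247/2 - q_B = 0 yields q_B = 247/2.
Then q_R = (367 - 247/2)/2 = 487/4.
Price P = 404 - 981/4 = 635/4.
Bastion's profit: (635/4 - 97)·(247/2) - 4247 = 3379.1250.

3379.13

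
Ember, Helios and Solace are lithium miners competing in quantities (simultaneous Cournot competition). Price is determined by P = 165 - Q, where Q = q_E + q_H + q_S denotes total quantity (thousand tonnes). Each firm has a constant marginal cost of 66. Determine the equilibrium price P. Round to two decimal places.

90.75

Each firm earns π_i = (165 - Q)q_i - 66q_i.
First-order condition (treating rivals' output as given): 99 - 2q_i - Σ_{j≠i} q_j = 0.
With identical firms every q_j equals q_i, so Σ_{j≠i} q_j = 2q_i and 99 = 4q_i, giving q_i = 99/4.
Total output Q = 297/4, so price P = 165 - 297/4 = 363/4.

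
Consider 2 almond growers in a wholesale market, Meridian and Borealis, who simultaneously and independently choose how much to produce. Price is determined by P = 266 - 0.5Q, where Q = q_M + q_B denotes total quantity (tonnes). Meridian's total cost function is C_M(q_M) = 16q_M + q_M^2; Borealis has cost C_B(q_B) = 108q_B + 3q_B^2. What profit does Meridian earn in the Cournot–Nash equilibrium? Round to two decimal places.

9727.65

Meridian's profit: π_M = (266 - 0.5Q)q_M - (16q_M + q_M²). Setting ∂π_M/∂q_M = 0: 250 - 3q_M - (1/2)(q_B) = 0.
Borealis's profit: π_B = (266 - 0.5Q)q_B - (108q_B + 3q_B²). Setting ∂π_B/∂q_B = 0: 158 - 7q_B - (1/2)(q_M) = 0.
So q_M = (250 - (1/2)q_B)/3 and q_B = (158 - (1/2)q_M)/7.
Solving the pair: q_M = 80.5301, q_B = 1396/83.
Price P = 266 - (1/2)·97.3494 = 217.3253.
Meridian's profit: 217.3253·80.5301 - 16·80.5301 - 80.5301² = 9727.6505.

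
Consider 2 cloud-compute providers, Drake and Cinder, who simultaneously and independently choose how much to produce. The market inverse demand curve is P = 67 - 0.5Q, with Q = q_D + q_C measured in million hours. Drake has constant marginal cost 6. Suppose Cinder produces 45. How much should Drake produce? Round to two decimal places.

38.50

With the rival's output fixed at 45, Drake's profit is π_D = (67 - (1/2)·45 - (1/2)q_D)q_D - (6q_D) = (89/2 - (1/2)q_D)q_D - (6q_D).
∂π_D/∂q_D = 77/2 - q_D = 0, so q_D = 77/2.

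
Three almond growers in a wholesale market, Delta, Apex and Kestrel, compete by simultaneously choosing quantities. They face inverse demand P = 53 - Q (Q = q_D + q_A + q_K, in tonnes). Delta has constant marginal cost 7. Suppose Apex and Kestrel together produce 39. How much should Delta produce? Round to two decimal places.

With rivals' combined output fixed at 39, Delta's profit is π_D = (53 - 39 - q_D)q_D - (7q_D) = (14 - q_D)q_D - (7q_D).
∂π_D/∂q_D = 7 - 2q_D = 0, so q_D = 7/2.

3.50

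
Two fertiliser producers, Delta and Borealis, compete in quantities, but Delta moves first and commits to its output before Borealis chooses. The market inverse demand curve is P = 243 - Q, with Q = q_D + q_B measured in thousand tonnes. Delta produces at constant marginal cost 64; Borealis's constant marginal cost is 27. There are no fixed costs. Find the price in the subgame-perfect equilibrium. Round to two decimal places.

Solve by backward induction. Given q_D, the follower Borealis maximises π_B = (243 - q_D - q_B)q_B - 27q_B.
Follower FOC: 216 - q_D - 2q_B = 0, so q_B(q_D) = (216 - q_D)/2.
Delta substitutes q_B(q_D) into its own profit: π_D = q_D(243 - q_D - (216 - q_D)/2) - 64q_D = (135 - (1/2)q_D)q_D - 64q_D.
Maximising: ∂π_D/∂q_D = 71 - q_D = 0, giving q_D = 71.
Then q_B = (216 - 71)/2 = 145/2.
Total output Q = 287/2, so price P = 243 - 287/2 = 199/2.

99.50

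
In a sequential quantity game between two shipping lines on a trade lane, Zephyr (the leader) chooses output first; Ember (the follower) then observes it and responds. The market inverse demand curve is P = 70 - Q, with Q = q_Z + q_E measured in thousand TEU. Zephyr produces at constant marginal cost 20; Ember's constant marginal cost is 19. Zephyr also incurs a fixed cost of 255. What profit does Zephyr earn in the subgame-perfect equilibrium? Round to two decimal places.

45.13

The follower Ember best-responds to any q_Z: π_E = (70 - Q)q_E - 19q_E.
∂π_E/∂q_E = 51 - q_Z - 2q_E = 0 gives the reaction function q_E = (51 - q_Z)/2.
Zephyr substitutes q_E(q_Z) into its own profit: π_Z = q_Z(70 - q_Z - (51 - q_Z)/2) - 20q_Z = (89/2 - (1/2)q_Z)q_Z - 20q_Z.
The leader's first-order condition 49/2 - q_Z = 0 yields q_Z = 49/2.
Then q_E = (51 - 49/2)/2 = 53/4.
Price P = 70 - 151/4 = 129/4.
Zephyr's profit: (129/4 - 20)·(49/2) - 255 = 361/8.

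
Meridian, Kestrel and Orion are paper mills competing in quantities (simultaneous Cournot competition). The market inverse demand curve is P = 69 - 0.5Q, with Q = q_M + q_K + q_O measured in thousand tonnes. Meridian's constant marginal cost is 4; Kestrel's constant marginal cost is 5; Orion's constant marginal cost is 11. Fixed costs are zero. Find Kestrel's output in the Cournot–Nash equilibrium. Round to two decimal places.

34.50

Meridian's profit: π_M = (69 - 0.5Q)q_M - (4q_M). Setting ∂π_M/∂q_M = 0: 65 - q_M - (1/2)(q_K + q_O) = 0.
Kestrel's profit: π_K = (69 - 0.5Q)q_K - (5q_K). Setting ∂π_K/∂q_K = 0: 64 - q_K - (1/2)(q_M + q_O) = 0.
Orion's profit: π_O = (69 - 0.5Q)q_O - (11q_O). Setting ∂π_O/∂q_O = 0: 58 - q_O - (1/2)(q_M + q_K) = 0.
Summing all 3 equations gives 187 − 2Q = 0, hence Q = 187/2.
Back-substituting: q_M = (65 − 187/4)/(1/2) = 73/2, q_K = (64 − 187/4)/(1/2) = 69/2, q_O = (58 − 187/4)/(1/2) = 45/2.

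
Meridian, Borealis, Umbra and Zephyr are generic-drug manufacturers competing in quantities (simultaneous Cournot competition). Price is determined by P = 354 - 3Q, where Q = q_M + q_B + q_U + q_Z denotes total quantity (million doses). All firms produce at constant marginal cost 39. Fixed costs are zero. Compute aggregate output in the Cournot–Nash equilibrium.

Each firm earns π_i = (354 - 3Q)q_i - 39q_i.
First-order condition (treating rivals' output as given): 315 - 6q_i - 3·Σ_{j≠i} q_j = 0.
By symmetry each firm produces the same amount; substituting Σ_{j≠i} q_j = 3q_i yields q_i = 315/15 = 21.
Total output Q = 21 + 21 + 21 + 21 = 84.

84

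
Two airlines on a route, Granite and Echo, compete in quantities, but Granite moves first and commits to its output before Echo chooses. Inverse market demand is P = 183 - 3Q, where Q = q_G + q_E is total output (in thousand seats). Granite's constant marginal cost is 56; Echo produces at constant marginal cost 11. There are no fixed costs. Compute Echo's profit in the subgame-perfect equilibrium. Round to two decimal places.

The follower Echo best-responds to any q_G: π_E = (183 - 3Q)q_E - 11q_E.
Follower FOC: 172 - 3q_G - 6q_E = 0, so q_E(q_G) = (172 - 3q_G)/6.
Granite substitutes q_E(q_G) into its own profit: π_G = q_G(183 - 3q_G - (172 - 3q_G)/2) - 56q_G = (97 - (3/2)q_G)q_G - 56q_G.
Maximising: ∂π_G/∂q_G = 41 - 3q_G = 0, giving q_G = 41/3.
Then q_E = (172 - 3·(41/3))/6 = 131/6.
Price P = 183 - 3·(71/2) = 153/2.
Echo's profit: (153/2 - 11)·(131/6) = 1430.0833.

1430.08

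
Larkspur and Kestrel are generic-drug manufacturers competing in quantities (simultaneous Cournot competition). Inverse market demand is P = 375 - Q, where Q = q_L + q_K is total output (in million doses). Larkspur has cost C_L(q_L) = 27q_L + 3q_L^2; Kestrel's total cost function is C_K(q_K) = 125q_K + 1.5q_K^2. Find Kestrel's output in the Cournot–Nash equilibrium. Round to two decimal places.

42.36

Larkspur's profit: π_L = (375 - Q)q_L - (27q_L + 3q_L²). Setting ∂π_L/∂q_L = 0: 348 - 8q_L - (q_K) = 0.
Kestrel's profit: π_K = (375 - Q)q_K - (125q_K + (3/2)q_K²). Setting ∂π_K/∂q_K = 0: 250 - 5q_K - (q_L) = 0.
Rearranging gives the reaction functions q_L = (348 - q_K)/8 and q_K = (250 - q_L)/5.
Substituting one into the other gives q_L = 1490/39 and q_K = 1652/39.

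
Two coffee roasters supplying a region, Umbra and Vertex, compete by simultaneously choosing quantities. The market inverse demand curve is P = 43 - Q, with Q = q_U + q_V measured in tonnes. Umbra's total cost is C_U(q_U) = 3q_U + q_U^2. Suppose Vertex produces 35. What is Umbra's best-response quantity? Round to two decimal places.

With the rival's output fixed at 35, Umbra's profit is π_U = (43 - 35 - q_U)q_U - (3q_U + q_U²) = (8 - q_U)q_U - (3q_U + q_U²).
∂π_U/∂q_U = 5 - 4q_U = 0, so q_U = 5/4.

1.25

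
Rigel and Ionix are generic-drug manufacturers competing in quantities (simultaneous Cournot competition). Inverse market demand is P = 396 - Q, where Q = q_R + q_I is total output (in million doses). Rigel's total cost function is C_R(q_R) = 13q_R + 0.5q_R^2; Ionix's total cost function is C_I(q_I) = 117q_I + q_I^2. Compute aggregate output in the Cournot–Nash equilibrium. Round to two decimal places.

155.18

Rigel's profit: π_R = (396 - Q)q_R - (13q_R + (1/2)q_R²). Setting ∂π_R/∂q_R = 0: 383 - 3q_R - (q_I) = 0.
Ionix's profit: π_I = (396 - Q)q_I - (117q_I + q_I²). Setting ∂π_I/∂q_I = 0: 279 - 4q_I - (q_R) = 0.
So q_R = (383 - q_I)/3 and q_I = (279 - q_R)/4.
Solving the pair: q_R = 1253/11, q_I = 454/11.
Total output Q = 1253/11 + 454/11 = 1707/11.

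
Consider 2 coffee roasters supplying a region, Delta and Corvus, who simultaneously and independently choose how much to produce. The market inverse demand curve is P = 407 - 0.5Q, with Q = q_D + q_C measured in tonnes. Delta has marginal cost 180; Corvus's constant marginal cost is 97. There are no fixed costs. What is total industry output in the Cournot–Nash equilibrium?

358

Delta's profit: π_D = (407 - 0.5Q)q_D - (180q_D). Setting ∂π_D/∂q_D = 0: 227 - q_D - (1/2)(q_C) = 0.
Corvus's profit: π_C = (407 - 0.5Q)q_C - (97q_C). Setting ∂π_C/∂q_C = 0: 310 - q_C - (1/2)(q_D) = 0.
Rearranging gives the reaction functions q_D = (227 - (1/2)q_C) and q_C = (310 - (1/2)q_D).
Solving the pair: q_D = 96, q_C = 262.
Total output Q = 96 + 262 = 358.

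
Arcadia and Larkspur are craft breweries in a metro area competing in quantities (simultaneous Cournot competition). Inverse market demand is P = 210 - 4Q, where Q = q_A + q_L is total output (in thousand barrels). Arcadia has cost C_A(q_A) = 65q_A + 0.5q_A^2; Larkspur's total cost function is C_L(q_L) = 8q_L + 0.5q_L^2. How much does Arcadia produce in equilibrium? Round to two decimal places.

Arcadia's profit: π_A = (210 - 4Q)q_A - (65q_A + (1/2)q_A²). Setting ∂π_A/∂q_A = 0: 145 - 9q_A - 4(q_L) = 0.
Larkspur's first-order condition: 202 - 9q_L - 4(q_A) = 0.
So q_A = (145 - 4q_L)/9 and q_L = (202 - 4q_A)/9.
Solving the pair: q_A = 497/65, q_L = 1238/65.

7.65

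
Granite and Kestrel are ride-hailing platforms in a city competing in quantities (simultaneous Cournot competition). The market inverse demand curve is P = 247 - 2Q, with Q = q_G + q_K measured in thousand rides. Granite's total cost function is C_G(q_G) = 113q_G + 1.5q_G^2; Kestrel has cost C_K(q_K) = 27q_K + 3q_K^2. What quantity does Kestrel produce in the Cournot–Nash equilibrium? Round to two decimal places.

Granite's profit: π_G = (247 - 2Q)q_G - (113q_G + (3/2)q_G²). Setting ∂π_G/∂q_G = 0: 134 - 7q_G - 2(q_K) = 0.
Kestrel's profit: π_K = (247 - 2Q)q_K - (27q_K + 3q_K²). Setting ∂π_K/∂q_K = 0: 220 - 10q_K - 2(q_G) = 0.
Rearranging gives the reaction functions q_G = (134 - 2q_K)/7 and q_K = (220 - 2q_G)/10.
Solving the pair: q_G = 150/11, q_K = 212/11.

19.27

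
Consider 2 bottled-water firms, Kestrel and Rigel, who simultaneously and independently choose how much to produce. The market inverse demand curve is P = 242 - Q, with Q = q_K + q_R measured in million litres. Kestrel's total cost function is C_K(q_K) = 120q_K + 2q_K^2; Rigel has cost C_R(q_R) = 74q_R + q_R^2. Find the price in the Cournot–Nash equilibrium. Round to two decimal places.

Kestrel's profit: π_K = (242 - Q)q_K - (120q_K + 2q_K²). Setting ∂π_K/∂q_K = 0: 122 - 6q_K - (q_R) = 0.
Rigel's first-order condition: 168 - 4q_R - (q_K) = 0.
Rearranging gives the reaction functions q_K = (122 - q_R)/6 and q_R = (168 - q_K)/4.
Solving the pair: q_K = 320/23, q_R = 886/23.
Total output Q = 1206/23, so price P = 242 - 1206/23 = 189.5652.

189.57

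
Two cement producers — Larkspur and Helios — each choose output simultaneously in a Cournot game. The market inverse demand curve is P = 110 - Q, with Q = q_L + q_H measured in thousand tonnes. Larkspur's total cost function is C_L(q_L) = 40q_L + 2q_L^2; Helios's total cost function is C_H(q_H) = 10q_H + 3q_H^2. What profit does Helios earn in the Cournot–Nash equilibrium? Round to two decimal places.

508.65

Larkspur's profit: π_L = (110 - Q)q_L - (40q_L + 2q_L²). Setting ∂π_L/∂q_L = 0: 70 - 6q_L - (q_H) = 0.
Helios's profit: π_H = (110 - Q)q_H - (10q_H + 3q_H²). Setting ∂π_H/∂q_H = 0: 100 - 8q_H - (q_L) = 0.
So q_L = (70 - q_H)/6 and q_H = (100 - q_L)/8.
Solving the pair: q_L = 460/47, q_H = 530/47.
Price P = 110 - 990/47 = 88.9362.
Helios's profit: 88.9362·(530/47) - 10·(530/47) - 3(530/47)² = 508.6464.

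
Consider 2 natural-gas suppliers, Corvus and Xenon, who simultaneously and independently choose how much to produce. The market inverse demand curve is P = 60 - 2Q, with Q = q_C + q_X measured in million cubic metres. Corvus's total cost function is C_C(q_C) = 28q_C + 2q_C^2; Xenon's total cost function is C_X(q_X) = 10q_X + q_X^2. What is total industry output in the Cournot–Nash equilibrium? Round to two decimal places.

9.73

Corvus's profit: π_C = (60 - 2Q)q_C - (28q_C + 2q_C²). Setting ∂π_C/∂q_C = 0: 32 - 8q_C - 2(q_X) = 0.
Xenon's first-order condition: 50 - 6q_X - 2(q_C) = 0.
Best responses: q_C = (32 - 2q_X)/8, q_X = (50 - 2q_C)/6.
Solving the pair: q_C = 23/11, q_X = 84/11.
Total output Q = 23/11 + 84/11 = 107/11.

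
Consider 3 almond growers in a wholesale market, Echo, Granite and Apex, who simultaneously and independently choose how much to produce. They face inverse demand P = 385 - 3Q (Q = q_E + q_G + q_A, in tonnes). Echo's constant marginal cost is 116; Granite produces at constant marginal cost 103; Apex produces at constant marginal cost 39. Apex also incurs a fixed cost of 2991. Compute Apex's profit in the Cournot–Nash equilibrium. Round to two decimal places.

Echo's profit: π_E = (385 - 3Q)q_E - (116q_E). Setting ∂π_E/∂q_E = 0: 269 - 6q_E - 3(q_G + q_A) = 0.
Granite's first-order condition: 282 - 6q_G - 3(q_E + q_A) = 0.
Apex's profit: π_A = (385 - 3Q)q_A - (39q_A). Setting ∂π_A/∂q_A = 0: 346 - 6q_A - 3(q_E + q_G) = 0.
Adding the 3 first-order conditions: 897 − 12Q = 0, so Q = 299/4.
Back-substituting: q_E = (269 − 897/4)/3 = 179/12, q_G = (282 − 897/4)/3 = 77/4, q_A = (346 − 897/4)/3 = 487/12.
Price P = 385 - 3·(299/4) = 643/4.
Apex's profit: (643/4 - 39)·(487/12) - 2991 = 1950.0208.

1950.02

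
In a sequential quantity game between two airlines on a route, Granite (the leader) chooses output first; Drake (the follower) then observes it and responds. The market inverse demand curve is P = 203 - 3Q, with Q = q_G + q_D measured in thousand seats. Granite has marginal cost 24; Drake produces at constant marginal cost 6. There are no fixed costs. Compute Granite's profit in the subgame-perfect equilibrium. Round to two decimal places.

The follower Drake best-responds to any q_G: π_D = (203 - 3Q)q_D - 6q_D.
∂π_D/∂q_D = 197 - 3q_G - 6q_D = 0 gives the reaction function q_D = (197 - 3q_G)/6.
The leader anticipates this reaction. Substituting into P = 203 - 3Q gives P = 209/2 - (3/2)q_G, so π_G = (209/2 - (3/2)q_G)q_G - 24q_G.
Leader FOC: 161/2 - 3q_G = 0, so q_G = 161/6.
Then q_D = (197 - 3·(161/6))/6 = 233/12.
Price P = 203 - 3·(185/4) = 257/4.
Granite's profit: (257/4 - 24)·(161/6) = 1080.0417.

1080.04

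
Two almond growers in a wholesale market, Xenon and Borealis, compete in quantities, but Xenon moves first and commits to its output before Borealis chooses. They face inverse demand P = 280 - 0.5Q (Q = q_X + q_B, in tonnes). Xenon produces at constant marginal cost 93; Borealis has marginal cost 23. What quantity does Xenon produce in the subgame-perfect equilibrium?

117

Solve by backward induction. Given q_X, the follower Borealis maximises π_B = (280 - (1/2)q_X - (1/2)q_B)q_B - 23q_B.
∂π_B/∂q_B = 257 - (1/2)q_X - q_B = 0 gives the reaction function q_B = (257 - (1/2)q_X).
The leader anticipates this reaction. Substituting into P = 280 - 0.5Q gives P = 303/2 - (1/4)q_X, so π_X = (303/2 - (1/4)q_X)q_X - 93q_X.
Maximising: ∂π_X/∂q_X = 117/2 - (1/2)q_X = 0, giving q_X = 117.
Then q_B = (257 - (1/2)·117) = 397/2.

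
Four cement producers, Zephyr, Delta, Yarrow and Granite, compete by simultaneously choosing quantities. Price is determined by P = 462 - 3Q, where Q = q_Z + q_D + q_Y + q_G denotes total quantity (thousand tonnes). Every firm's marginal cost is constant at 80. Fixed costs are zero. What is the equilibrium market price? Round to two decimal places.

A representative firm's profit is π_i = q_i(462 - 3Q) - 80q_i.
Setting ∂π_i/∂q_i = 0 with rivals' quantities fixed: 382 - 6q_i - 3·Σ_{j≠i} q_j = 0.
With identical firms every q_j equals q_i, so Σ_{j≠i} q_j = 3q_i and 382 = 15q_i, giving q_i = 382/15.
Total output Q = 1528/15, so price P = 462 - 3·(1528/15) = 782/5.

156.40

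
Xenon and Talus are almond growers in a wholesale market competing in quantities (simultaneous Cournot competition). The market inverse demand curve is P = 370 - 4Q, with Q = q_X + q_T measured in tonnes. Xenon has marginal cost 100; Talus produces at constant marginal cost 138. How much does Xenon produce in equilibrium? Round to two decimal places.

Xenon's profit: π_X = (370 - 4Q)q_X - (100q_X). Setting ∂π_X/∂q_X = 0: 270 - 8q_X - 4(q_T) = 0.
Talus's profit: π_T = (370 - 4Q)q_T - (138q_T). Setting ∂π_T/∂q_T = 0: 232 - 8q_T - 4(q_X) = 0.
Best responses: q_X = (270 - 4q_T)/8, q_T = (232 - 4q_X)/8.
Solving the pair: q_X = 77/3, q_T = 97/6.

25.67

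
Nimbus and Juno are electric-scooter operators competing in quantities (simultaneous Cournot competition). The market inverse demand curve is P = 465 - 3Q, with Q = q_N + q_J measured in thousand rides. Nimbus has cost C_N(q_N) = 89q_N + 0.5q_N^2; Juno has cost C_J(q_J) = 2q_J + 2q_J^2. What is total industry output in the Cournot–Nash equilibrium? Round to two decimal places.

Nimbus's profit: π_N = (465 - 3Q)q_N - (89q_N + (1/2)q_N²). Setting ∂π_N/∂q_N = 0: 376 - 7q_N - 3(q_J) = 0.
Juno's profit: π_J = (465 - 3Q)q_J - (2q_J + 2q_J²). Setting ∂π_J/∂q_J = 0: 463 - 10q_J - 3(q_N) = 0.
Best responses: q_N = (376 - 3q_J)/7, q_J = (463 - 3q_N)/10.
Substituting one into the other gives q_N = 38.8689 and q_J = 34.6393.
Total output Q = 38.8689 + 34.6393 = 73.5082.

73.51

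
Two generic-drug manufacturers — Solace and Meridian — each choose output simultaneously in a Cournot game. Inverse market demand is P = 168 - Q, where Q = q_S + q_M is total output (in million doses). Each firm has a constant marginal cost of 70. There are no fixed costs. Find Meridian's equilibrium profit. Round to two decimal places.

1067.11

A representative firm's profit is π_i = q_i(168 - Q) - 70q_i.
First-order condition (treating rivals' output as given): 98 - 2q_i - q_j = 0.
With identical firms every q_j equals q_i, so q_j = q_i and 98 = 3q_i, giving q_i = 98/3.
Price P = 168 - 196/3 = 308/3.
Meridian's profit: (308/3 - 70)·(98/3) = 1067.1111.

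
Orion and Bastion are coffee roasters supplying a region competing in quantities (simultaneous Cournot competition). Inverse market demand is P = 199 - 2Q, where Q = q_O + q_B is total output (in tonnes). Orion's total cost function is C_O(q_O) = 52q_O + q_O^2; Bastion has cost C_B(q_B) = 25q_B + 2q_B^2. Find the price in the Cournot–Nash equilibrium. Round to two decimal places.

Orion's profit: π_O = (199 - 2Q)q_O - (52q_O + q_O²). Setting ∂π_O/∂q_O = 0: 147 - 6q_O - 2(q_B) = 0.
Bastion's profit: π_B = (199 - 2Q)q_B - (25q_B + 2q_B²). Setting ∂π_B/∂q_B = 0: 174 - 8q_B - 2(q_O) = 0.
So q_O = (147 - 2q_B)/6 and q_B = (174 - 2q_O)/8.
Substituting one into the other gives q_O = 207/11 and q_B = 375/22.
Total output Q = 789/22, so price P = 199 - 2·(789/22) = 1400/11.

127.27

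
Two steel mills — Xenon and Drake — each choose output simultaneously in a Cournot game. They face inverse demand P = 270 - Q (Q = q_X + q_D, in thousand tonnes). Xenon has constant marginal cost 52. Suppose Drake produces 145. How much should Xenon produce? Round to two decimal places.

36.50

With the rival's output fixed at 145, Xenon's profit is π_X = (270 - 145 - q_X)q_X - (52q_X) = (125 - q_X)q_X - (52q_X).
∂π_X/∂q_X = 73 - 2q_X = 0, so q_X = 73/2.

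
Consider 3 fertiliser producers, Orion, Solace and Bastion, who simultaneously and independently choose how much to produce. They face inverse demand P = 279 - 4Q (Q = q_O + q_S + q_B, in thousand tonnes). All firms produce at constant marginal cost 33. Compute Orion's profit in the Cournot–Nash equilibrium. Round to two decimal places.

A representative firm's profit is π_i = q_i(279 - 4Q) - 33q_i.
First-order condition (treating rivals' output as given): 246 - 8q_i - 4·Σ_{j≠i} q_j = 0.
With identical firms every q_j equals q_i, so Σ_{j≠i} q_j = 2q_i and 246 = 16q_i, giving q_i = 123/8.
Price P = 279 - 4·(369/8) = 189/2.
Orion's profit: (189/2 - 33)·(123/8) = 945.5625.

945.56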